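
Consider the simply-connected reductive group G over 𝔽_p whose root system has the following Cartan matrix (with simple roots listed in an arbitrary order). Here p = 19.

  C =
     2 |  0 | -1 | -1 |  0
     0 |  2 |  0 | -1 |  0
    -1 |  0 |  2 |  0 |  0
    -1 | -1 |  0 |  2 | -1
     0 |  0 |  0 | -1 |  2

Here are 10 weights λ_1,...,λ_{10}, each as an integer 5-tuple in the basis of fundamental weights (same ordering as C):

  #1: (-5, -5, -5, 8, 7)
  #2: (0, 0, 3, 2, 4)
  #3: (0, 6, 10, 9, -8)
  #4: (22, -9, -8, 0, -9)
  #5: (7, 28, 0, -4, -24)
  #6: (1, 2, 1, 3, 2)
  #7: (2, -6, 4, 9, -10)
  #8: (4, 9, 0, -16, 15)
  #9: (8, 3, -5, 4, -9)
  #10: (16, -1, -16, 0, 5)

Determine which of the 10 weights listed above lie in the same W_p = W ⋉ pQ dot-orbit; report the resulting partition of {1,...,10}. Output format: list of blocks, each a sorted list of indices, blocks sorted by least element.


C ↔ D_5 under row/col permutation; |W(D_5)| = 1920.

Alcove-folded reps (p=19, 10 weights, presented ϖ-order):

    λ_1 → (1, 1, 4, 3, 5)
    λ_2 → (1, 1, 4, 3, 5)
    λ_3 → (1, 3, 2, 4, 3)
    λ_4 → (1, 3, 2, 4, 3)
    λ_5 → (1, 3, 2, 4, 3)
    λ_6 → (1, 3, 2, 4, 3)
    λ_7 → (1, 1, 4, 3, 5)
    λ_8 → (1, 5, 9, 0, 1)
    λ_9 → (1, 1, 4, 3, 5)
    λ_10 → (1, 5, 9, 0, 1)

These 10 weights hit 3 W_19-dot-orbits; sizes (4, 4, 2):

[[1, 2, 7, 9], [3, 4, 5, 6], [8, 10]]


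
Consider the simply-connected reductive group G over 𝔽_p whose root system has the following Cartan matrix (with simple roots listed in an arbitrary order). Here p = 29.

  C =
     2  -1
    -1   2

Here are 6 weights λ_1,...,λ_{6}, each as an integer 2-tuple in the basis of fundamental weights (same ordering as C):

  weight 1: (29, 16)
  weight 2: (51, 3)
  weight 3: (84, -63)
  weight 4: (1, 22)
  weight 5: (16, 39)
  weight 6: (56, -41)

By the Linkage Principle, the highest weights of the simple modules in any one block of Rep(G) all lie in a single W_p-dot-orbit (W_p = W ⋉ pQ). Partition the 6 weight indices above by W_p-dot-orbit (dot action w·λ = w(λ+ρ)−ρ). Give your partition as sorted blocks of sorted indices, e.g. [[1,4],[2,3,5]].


Cartan matrix: type A_2 (|W|=6); un-permuting the 2 rows.

Folding the 6 weights λ_j+ρ into Ā_29 (reps in the given 2-coord order):

  λ_1 → (11, 1)
  λ_2 → (2, 23)
  λ_3 → (2, 23)
  λ_4 → (2, 23)
  λ_5 → (11, 1)
  λ_6 → (11, 1)

Grouping the 6 weights by Ā_29-representative: 2 linkage classes.

[[1, 5, 6], [2, 3, 4]]


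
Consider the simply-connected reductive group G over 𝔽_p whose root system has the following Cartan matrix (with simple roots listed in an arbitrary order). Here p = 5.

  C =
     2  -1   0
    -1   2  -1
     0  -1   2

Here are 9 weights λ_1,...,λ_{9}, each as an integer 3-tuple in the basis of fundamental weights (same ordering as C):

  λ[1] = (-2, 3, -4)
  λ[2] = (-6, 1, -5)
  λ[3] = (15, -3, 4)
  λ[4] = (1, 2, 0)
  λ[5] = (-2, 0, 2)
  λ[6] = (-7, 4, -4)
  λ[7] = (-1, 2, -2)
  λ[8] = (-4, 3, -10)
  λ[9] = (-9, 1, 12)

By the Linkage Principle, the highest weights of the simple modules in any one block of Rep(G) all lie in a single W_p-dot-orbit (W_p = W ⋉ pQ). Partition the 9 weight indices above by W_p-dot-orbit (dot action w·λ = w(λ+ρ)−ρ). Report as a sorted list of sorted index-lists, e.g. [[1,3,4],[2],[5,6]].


C ↔ A_3 under row/col permutation; |W(A_3)| = 24.

λ_j+ρ reflected into Ā_5 (⟨·,θ^∨⟩≤5); 3-tuples as given:

    λ_1+ρ ↦ (1, 0, 3)
    λ_2+ρ ↦ (0, 2, 1)
    λ_3+ρ ↦ (1, 3, 0)
    λ_4+ρ ↦ (1, 3, 0)
    λ_5+ρ ↦ (1, 0, 3)
    λ_6+ρ ↦ (1, 3, 0)
    λ_7+ρ ↦ (0, 2, 1)
    λ_8+ρ ↦ (1, 0, 3)
    λ_9+ρ ↦ (0, 2, 1)

Grouping the 9 weights by Ā_5-representative: 3 linkage classes.

[[1, 5, 8], [2, 7, 9], [3, 4, 6]]


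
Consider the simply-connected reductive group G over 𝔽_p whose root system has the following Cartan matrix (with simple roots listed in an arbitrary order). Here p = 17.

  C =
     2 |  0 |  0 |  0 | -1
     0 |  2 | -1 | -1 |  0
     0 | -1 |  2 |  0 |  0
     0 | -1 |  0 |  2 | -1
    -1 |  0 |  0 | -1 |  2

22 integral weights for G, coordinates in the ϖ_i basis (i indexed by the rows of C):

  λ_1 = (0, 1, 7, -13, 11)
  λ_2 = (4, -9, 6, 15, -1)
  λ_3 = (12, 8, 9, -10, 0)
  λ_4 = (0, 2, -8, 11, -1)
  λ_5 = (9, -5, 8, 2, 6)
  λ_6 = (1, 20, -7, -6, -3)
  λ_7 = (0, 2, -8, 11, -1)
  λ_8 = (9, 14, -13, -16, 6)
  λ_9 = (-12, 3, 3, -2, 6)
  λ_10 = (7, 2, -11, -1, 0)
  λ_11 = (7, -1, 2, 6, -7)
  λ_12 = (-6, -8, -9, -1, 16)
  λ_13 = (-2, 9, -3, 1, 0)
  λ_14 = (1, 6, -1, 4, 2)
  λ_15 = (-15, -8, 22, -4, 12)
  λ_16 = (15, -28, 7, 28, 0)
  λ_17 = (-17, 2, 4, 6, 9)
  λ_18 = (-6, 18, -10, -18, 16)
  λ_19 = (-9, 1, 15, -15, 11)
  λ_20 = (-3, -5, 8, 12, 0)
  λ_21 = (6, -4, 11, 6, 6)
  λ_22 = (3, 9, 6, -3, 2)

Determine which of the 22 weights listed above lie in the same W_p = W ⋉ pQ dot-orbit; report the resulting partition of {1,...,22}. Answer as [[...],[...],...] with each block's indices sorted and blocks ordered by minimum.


A_5 Cartan matrix, 5 simple roots permuted; ρ=(1,1,1,1,1).

Folding the 22 weights λ_j+ρ into Ā_17 (reps in the given 5-coord order):

  λ_1+ρ ↦ (1, 8, 2, 2, 0);  λ_2+ρ ↦ (1, 4, 3, 8, 0);  λ_3+ρ ↦ (2, 0, 3, 1, 6);  λ_4+ρ ↦ (1, 4, 3, 8, 0);  λ_5+ρ ↦ (2, 0, 3, 1, 6);  λ_6+ρ ↦ (1, 8, 2, 2, 0);  λ_7+ρ ↦ (1, 4, 3, 8, 0);  λ_8+ρ ↦ (2, 7, 0, 5, 3);  λ_9+ρ ↦ (6, 1, 3, 3, 1);  λ_10+ρ ↦ (2, 0, 3, 1, 6);  λ_11+ρ ↦ (2, 0, 3, 1, 6);  λ_12+ρ ↦ (2, 7, 0, 5, 3);  λ_13+ρ ↦ (1, 8, 2, 2, 0);  λ_14+ρ ↦ (2, 7, 0, 5, 3);  λ_15+ρ ↦ (6, 1, 3, 3, 1);  λ_16+ρ ↦ (1, 8, 2, 2, 0);  λ_17+ρ ↦ (2, 0, 3, 1, 6);  λ_18+ρ ↦ (2, 7, 0, 5, 3);  λ_19+ρ ↦ (1, 4, 3, 8, 0);  λ_20+ρ ↦ (1, 4, 3, 8, 0);  λ_21+ρ ↦ (6, 1, 3, 3, 1);  λ_22+ρ ↦ (1, 8, 2, 2, 0)

Partition of {1..22} into 5 W_17-dot-orbits:

[[1, 6, 13, 16, 22], [2, 4, 7, 19, 20], [3, 5, 10, 11, 17], [8, 12, 14, 18], [9, 15, 21]]


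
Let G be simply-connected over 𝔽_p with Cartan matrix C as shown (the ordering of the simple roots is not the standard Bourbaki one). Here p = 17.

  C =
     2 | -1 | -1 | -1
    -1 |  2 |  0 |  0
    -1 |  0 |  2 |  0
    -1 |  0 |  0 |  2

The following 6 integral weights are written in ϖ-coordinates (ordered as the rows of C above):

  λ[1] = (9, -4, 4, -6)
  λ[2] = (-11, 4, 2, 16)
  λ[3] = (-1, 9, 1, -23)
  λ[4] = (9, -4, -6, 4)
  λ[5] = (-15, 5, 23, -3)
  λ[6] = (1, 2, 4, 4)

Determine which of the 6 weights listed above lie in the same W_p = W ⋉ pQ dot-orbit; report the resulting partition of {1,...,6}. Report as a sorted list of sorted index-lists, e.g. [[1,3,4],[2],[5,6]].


Root system D_4: the 4×4 matrix C matches after relabeling.

Each λ_j+ρ reduced to Ā_17; 4-tuples below use C's row order:

  [1] (2, 3, 5, 5);  [2] (2, 3, 5, 5);  [3] (2, 3, 5, 5);  [4] (2, 3, 5, 5);  [5] (1, 2, 0, 6);  [6] (2, 3, 5, 5)

Grouping the 6 weights by Ā_17-representative: 2 linkage classes.

[[1, 2, 3, 4, 6], [5]]


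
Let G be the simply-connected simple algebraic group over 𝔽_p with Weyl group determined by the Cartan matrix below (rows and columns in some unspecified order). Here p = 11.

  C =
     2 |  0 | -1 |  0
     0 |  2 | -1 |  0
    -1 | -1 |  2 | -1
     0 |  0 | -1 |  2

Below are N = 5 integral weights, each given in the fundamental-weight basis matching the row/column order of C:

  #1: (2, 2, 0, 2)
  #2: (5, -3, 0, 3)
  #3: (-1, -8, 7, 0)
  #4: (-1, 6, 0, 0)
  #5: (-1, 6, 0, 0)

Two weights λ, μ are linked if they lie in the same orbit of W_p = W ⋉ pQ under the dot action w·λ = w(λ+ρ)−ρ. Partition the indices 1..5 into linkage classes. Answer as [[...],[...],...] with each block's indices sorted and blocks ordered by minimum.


Type D_4, rank 4, |W|=192; reorder rows/cols to standard.

Ā_11 reps of the 5 weights (D_4, coords as presented):

  1: (3, 3, 1, 3) · 2: (5, 1, 1, 3) · 3: (0, 7, 1, 1) · 4: (0, 7, 1, 1) · 5: (0, 7, 1, 1)

Grouping the 5 weights by Ā_11-representative: 3 linkage classes.

[[1], [2], [3, 4, 5]]


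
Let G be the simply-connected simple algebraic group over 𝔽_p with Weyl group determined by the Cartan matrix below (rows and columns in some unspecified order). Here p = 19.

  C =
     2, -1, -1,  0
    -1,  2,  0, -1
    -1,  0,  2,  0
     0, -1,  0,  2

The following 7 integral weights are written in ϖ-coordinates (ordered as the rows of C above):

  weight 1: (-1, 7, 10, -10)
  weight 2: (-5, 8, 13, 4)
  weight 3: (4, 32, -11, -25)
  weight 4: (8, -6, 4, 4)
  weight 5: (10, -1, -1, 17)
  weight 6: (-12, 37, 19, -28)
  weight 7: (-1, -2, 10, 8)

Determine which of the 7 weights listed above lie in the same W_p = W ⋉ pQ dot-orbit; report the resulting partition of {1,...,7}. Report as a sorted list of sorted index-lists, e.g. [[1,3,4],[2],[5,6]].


A_4 Cartan matrix, 4 simple roots permuted; ρ=(1,1,1,1).

Folding the 7 weights λ_j+ρ into Ā_19 (reps in the given 4-coord order):

  1: (1, 0, 10, 8)
  2: (4, 5, 5, 0)
  3: (4, 5, 5, 0)
  4: (4, 5, 5, 0)
  5: (1, 0, 10, 8)
  6: (1, 0, 10, 8)
  7: (1, 0, 10, 8)

2 distinct reps among the 7 weights ⇒ 2 W_19-linkage classes:

[[1, 5, 6, 7], [2, 3, 4]]


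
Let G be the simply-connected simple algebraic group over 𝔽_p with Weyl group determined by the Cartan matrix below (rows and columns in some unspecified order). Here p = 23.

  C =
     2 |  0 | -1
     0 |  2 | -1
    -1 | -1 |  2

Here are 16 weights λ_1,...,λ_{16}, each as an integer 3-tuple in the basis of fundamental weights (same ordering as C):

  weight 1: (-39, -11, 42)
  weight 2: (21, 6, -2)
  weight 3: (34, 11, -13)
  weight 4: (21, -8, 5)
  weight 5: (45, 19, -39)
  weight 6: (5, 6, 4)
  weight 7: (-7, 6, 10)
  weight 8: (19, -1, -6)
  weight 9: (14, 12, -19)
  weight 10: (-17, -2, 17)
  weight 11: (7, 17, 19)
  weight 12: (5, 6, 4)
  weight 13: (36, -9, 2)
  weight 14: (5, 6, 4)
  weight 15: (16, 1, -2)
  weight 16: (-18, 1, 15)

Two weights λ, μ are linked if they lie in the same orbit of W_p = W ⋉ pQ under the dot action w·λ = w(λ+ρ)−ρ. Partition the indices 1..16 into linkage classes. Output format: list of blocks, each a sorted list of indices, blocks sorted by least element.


A_3 Cartan matrix, 3 simple roots permuted; ρ=(1,1,1).

Folding the 16 weights λ_j+ρ into Ā_23 (reps in the given 3-coord order):

    1: (3, 5, 10)
    2: (16, 1, 1)
    3: (11, 12, 0)
    4: (16, 1, 1)
    5: (15, 5, 0)
    6: (6, 7, 5)
    7: (6, 7, 5)
    8: (15, 5, 0)
    9: (3, 5, 10)
    10: (16, 1, 1)
    11: (15, 5, 0)
    12: (6, 7, 5)
    13: (6, 5, 9)
    14: (6, 7, 5)
    15: (16, 1, 1)
    16: (16, 1, 1)

Grouping the 16 weights by Ā_23-representative: 6 linkage classes.

[[1, 9], [2, 4, 10, 15, 16], [3], [5, 8, 11], [6, 7, 12, 14], [13]]


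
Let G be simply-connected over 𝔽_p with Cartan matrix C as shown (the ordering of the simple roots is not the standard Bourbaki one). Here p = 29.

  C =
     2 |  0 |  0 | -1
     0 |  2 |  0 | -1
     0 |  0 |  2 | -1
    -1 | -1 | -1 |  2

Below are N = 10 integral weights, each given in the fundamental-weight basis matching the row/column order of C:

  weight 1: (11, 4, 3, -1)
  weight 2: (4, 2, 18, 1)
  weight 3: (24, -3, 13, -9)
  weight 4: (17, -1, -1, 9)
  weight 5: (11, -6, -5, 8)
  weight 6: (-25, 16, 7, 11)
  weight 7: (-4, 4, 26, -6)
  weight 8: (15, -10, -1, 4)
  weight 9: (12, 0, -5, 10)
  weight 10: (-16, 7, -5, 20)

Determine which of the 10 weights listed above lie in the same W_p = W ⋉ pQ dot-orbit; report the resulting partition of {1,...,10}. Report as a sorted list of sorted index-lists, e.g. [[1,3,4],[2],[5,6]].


C ↔ D_4 under row/col permutation; |W(D_4)| = 192.

Ā_29 reps of the 10 weights (D_4, coords as presented):

  λ_1+ρ ↦ (12, 5, 4, 0) · λ_2+ρ ↦ (5, 3, 19, 0) · λ_3+ρ ↦ (15, 8, 4, 0) · λ_4+ρ ↦ (18, 0, 0, 1) · λ_5+ρ ↦ (12, 5, 4, 0) · λ_6+ρ ↦ (12, 5, 4, 0) · λ_7+ρ ↦ (5, 3, 19, 0) · λ_8+ρ ↦ (12, 5, 4, 0) · λ_9+ρ ↦ (13, 1, 4, 4) · λ_10+ρ ↦ (15, 8, 4, 0)

The 10 indices split into 5 linkage classes (same alcove rep ⇔ same W_29-dot-orbit):

[[1, 5, 6, 8], [2, 7], [3, 10], [4], [9]]


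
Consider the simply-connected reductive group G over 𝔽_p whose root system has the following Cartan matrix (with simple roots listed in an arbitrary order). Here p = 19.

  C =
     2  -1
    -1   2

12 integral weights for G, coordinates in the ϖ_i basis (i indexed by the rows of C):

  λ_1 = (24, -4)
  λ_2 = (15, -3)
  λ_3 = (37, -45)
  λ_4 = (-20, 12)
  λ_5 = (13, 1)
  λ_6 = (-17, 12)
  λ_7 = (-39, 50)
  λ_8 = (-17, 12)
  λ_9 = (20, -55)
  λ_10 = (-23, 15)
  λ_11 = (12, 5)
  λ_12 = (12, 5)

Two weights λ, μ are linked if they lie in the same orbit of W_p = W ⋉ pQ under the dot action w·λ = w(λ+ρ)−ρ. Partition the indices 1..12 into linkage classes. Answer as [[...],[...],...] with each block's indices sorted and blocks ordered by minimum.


Type A_2, rank 2, |W|=6; reorder rows/cols to standard.

W_19-reps of the 12 weights in Ā_19 (same 2-coord order as C):

    [1] (13, 3)
    [2] (14, 2)
    [3] (13, 6)
    [4] (13, 6)
    [5] (14, 2)
    [6] (13, 3)
    [7] (13, 6)
    [8] (13, 3)
    [9] (14, 2)
    [10] (13, 3)
    [11] (13, 6)
    [12] (13, 6)

Grouping the 12 weights by Ā_19-representative: 3 linkage classes.

[[1, 6, 8, 10], [2, 5, 9], [3, 4, 7, 11, 12]]


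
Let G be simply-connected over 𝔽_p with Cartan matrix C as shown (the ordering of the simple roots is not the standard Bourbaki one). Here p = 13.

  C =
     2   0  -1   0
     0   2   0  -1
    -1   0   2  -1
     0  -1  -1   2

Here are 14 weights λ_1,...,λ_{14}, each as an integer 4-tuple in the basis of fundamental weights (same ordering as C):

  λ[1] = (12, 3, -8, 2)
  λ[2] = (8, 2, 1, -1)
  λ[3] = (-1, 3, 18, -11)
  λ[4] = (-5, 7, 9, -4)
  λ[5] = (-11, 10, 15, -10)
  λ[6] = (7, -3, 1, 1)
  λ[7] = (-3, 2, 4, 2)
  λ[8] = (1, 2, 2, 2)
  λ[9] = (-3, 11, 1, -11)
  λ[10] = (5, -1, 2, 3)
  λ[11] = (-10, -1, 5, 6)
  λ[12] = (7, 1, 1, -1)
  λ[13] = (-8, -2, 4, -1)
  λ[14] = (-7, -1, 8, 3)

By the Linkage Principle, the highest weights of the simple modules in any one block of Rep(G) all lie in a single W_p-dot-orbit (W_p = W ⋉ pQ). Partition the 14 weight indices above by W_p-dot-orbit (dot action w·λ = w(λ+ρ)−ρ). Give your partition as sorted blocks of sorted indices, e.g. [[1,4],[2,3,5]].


C ↔ A_4 under row/col permutation; |W(A_4)| = 120.

Ā_13 reps of the 14 weights (A_4, coords as presented):

  λ_1+ρ ↦ (6, 0, 3, 4)
  λ_2+ρ ↦ (8, 2, 2, 0)
  λ_3+ρ ↦ (6, 0, 3, 4)
  λ_4+ρ ↦ (2, 3, 3, 3)
  λ_5+ρ ↦ (2, 3, 3, 3)
  λ_6+ρ ↦ (8, 2, 2, 0)
  λ_7+ρ ↦ (2, 3, 3, 3)
  λ_8+ρ ↦ (2, 3, 3, 3)
  λ_9+ρ ↦ (8, 2, 2, 0)
  λ_10+ρ ↦ (6, 0, 3, 4)
  λ_11+ρ ↦ (6, 0, 3, 4)
  λ_12+ρ ↦ (8, 2, 2, 0)
  λ_13+ρ ↦ (4, 2, 1, 0)
  λ_14+ρ ↦ (6, 0, 3, 4)

These 14 weights hit 4 W_13-dot-orbits; sizes (5, 4, 4, 1):

[[1, 3, 10, 11, 14], [2, 6, 9, 12], [4, 5, 7, 8], [13]]


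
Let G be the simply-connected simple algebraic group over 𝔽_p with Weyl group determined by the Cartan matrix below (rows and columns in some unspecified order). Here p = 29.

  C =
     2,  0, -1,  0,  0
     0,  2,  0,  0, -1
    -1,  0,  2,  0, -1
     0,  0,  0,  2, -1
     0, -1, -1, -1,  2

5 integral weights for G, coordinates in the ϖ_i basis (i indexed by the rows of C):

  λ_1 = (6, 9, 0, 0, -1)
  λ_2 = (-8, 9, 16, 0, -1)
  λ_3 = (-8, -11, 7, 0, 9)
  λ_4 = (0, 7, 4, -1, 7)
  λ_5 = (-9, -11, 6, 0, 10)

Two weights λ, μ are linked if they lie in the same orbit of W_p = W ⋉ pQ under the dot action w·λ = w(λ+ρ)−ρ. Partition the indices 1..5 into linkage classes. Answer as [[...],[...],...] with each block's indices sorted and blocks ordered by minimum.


Root system D_5: the 5×5 matrix C matches after relabeling.

Folding the 5 weights λ_j+ρ into Ā_29 (reps in the given 5-coord order):

  λ_1 → (7, 10, 1, 1, 0) · λ_2 → (7, 10, 1, 1, 0) · λ_3 → (7, 10, 1, 1, 0) · λ_4 → (0, 8, 1, 0, 7) · λ_5 → (7, 10, 1, 1, 0)

These 5 weights hit 2 W_29-dot-orbits; sizes (4, 1):

[[1, 2, 3, 5], [4]]


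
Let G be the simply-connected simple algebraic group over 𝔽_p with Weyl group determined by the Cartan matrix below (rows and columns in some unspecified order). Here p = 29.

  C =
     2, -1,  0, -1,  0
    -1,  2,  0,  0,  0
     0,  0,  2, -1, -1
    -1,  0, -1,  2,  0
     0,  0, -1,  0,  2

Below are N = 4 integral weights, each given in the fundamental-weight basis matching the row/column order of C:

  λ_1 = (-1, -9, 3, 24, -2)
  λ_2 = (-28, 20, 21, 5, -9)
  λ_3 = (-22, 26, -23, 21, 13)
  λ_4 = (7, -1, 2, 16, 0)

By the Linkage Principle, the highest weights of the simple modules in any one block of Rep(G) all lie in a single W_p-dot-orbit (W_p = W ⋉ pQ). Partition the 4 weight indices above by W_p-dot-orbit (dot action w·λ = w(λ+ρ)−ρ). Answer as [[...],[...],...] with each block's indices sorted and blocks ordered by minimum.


Dynkin diagram of C (from the 8 off-diagonal −1 entries): A_5.

λ_j+ρ reflected into Ā_29 (⟨·,θ^∨⟩≤29); 5-tuples as given:

    1: (8, 0, 3, 17, 1)
    2: (0, 6, 7, 14, 1)
    3: (0, 6, 7, 14, 1)
    4: (8, 0, 3, 17, 1)

2 distinct reps among the 4 weights ⇒ 2 W_29-linkage classes:

[[1, 4], [2, 3]]


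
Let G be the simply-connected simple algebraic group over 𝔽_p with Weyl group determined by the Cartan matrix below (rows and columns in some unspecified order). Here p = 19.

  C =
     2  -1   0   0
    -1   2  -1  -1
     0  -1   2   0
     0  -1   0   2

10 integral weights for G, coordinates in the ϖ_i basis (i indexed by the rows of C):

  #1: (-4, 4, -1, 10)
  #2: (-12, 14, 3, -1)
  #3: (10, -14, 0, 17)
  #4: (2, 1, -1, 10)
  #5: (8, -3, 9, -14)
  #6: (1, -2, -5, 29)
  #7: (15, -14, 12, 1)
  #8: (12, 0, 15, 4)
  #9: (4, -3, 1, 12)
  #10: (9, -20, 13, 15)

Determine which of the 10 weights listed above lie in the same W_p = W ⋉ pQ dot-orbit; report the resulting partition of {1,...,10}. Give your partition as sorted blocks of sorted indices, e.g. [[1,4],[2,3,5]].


Type D_4, rank 4, |W|=192; reorder rows/cols to standard.

Each λ_j+ρ reduced to Ā_19; 4-tuples below use C's row order:

  λ_1+ρ ↦ (3, 2, 0, 11)
  λ_2+ρ ↦ (11, 0, 4, 0)
  λ_3+ρ ↦ (1, 1, 11, 4)
  λ_4+ρ ↦ (3, 2, 0, 11)
  λ_5+ρ ↦ (6, 2, 5, 2)
  λ_6+ρ ↦ (1, 1, 3, 7)
  λ_7+ρ ↦ (3, 2, 0, 11)
  λ_8+ρ ↦ (3, 2, 0, 11)
  λ_9+ρ ↦ (3, 2, 0, 11)
  λ_10+ρ ↦ (9, 0, 5, 3)

6 distinct reps among the 10 weights ⇒ 6 W_19-linkage classes:

[[1, 4, 7, 8, 9], [2], [3], [5], [6], [10]]


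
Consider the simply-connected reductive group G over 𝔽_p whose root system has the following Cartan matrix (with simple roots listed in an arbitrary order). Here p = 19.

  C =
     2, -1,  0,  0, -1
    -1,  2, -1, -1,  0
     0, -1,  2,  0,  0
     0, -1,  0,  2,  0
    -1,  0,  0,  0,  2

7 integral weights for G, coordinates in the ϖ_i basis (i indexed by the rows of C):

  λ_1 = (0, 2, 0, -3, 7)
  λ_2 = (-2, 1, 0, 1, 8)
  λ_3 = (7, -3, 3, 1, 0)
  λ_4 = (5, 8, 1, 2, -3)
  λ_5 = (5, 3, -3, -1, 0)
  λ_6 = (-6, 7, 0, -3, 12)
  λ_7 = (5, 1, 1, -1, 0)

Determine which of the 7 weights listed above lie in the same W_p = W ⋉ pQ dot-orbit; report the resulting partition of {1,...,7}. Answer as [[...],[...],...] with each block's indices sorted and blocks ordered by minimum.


Root system D_5: the 5×5 matrix C matches after relabeling.

Each λ_j+ρ reduced to Ā_19; 5-tuples below use C's row order:

  λ_1 → (1, 1, 1, 2, 8) · λ_2 → (1, 1, 1, 2, 8) · λ_3 → (6, 2, 2, 0, 1) · λ_4 → (1, 1, 1, 2, 8) · λ_5 → (6, 2, 2, 0, 1) · λ_6 → (1, 1, 1, 2, 8) · λ_7 → (6, 2, 2, 0, 1)

These 7 weights hit 2 W_19-dot-orbits; sizes (4, 3):

[[1, 2, 4, 6], [3, 5, 7]]


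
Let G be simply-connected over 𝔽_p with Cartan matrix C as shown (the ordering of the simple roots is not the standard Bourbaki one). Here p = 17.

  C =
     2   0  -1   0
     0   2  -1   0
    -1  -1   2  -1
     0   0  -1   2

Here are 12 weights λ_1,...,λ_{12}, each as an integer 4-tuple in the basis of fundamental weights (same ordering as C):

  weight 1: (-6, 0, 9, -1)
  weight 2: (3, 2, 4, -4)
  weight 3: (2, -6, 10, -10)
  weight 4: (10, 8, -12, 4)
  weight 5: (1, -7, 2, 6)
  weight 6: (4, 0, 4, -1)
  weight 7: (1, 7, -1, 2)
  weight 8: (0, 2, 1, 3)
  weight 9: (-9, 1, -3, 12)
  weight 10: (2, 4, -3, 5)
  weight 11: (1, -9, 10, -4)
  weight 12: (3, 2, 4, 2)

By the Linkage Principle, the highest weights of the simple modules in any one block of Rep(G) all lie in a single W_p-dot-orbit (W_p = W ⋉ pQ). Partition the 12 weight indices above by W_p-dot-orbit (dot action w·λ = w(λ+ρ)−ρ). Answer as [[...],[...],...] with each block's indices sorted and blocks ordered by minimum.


Type D_4, rank 4, |W|=192; reorder rows/cols to standard.

Alcove-folded reps (p=17, 12 weights, presented ϖ-order):

  1: (5, 1, 5, 0)
  2: (4, 3, 2, 3)
  3: (0, 2, 3, 6)
  4: (0, 2, 3, 6)
  5: (1, 3, 2, 4)
  6: (5, 1, 5, 0)
  7: (2, 8, 0, 3)
  8: (1, 3, 2, 4)
  9: (2, 8, 0, 3)
  10: (1, 3, 2, 4)
  11: (2, 8, 0, 3)
  12: (4, 3, 2, 3)

The 12 indices split into 5 linkage classes (same alcove rep ⇔ same W_17-dot-orbit):

[[1, 6], [2, 12], [3, 4], [5, 8, 10], [7, 9, 11]]


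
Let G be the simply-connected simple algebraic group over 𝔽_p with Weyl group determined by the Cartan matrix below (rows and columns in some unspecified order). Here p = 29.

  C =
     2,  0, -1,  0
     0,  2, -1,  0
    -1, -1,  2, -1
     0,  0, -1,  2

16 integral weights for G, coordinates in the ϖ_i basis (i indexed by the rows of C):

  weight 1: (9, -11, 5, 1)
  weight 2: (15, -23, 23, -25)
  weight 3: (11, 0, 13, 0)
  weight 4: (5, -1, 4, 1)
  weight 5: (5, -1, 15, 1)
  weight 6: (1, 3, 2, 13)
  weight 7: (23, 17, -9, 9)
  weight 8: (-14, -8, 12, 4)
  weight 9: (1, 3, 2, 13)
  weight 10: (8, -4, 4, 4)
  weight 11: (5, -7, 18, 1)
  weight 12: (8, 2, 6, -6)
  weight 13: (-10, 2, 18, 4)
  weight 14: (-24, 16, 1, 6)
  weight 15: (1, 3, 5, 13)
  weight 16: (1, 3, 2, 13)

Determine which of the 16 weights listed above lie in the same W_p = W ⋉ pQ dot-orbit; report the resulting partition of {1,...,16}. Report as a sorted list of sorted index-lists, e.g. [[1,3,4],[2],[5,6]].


D_4 Cartan matrix, 4 simple roots permuted; ρ=(1,1,1,1).

W_29-reps of the 16 weights in Ā_29 (same 4-coord order as C):

  λ_1+ρ ↦ (6, 6, 2, 2) · λ_2+ρ ↦ (6, 0, 5, 2) · λ_3+ρ ↦ (12, 1, 1, 1) · λ_4+ρ ↦ (6, 0, 5, 2) · λ_5+ρ ↦ (6, 0, 5, 2) · λ_6+ρ ↦ (2, 4, 3, 14) · λ_7+ρ ↦ (9, 3, 2, 5) · λ_8+ρ ↦ (6, 0, 5, 2) · λ_9+ρ ↦ (2, 4, 3, 14) · λ_10+ρ ↦ (9, 3, 2, 5) · λ_11+ρ ↦ (6, 6, 2, 2) · λ_12+ρ ↦ (9, 3, 2, 5) · λ_13+ρ ↦ (9, 3, 2, 5) · λ_14+ρ ↦ (2, 4, 3, 14) · λ_15+ρ ↦ (2, 4, 3, 14) · λ_16+ρ ↦ (2, 4, 3, 14)

These 16 weights hit 5 W_29-dot-orbits; sizes (2, 4, 1, 5, 4):

[[1, 11], [2, 4, 5, 8], [3], [6, 9, 14, 15, 16], [7, 10, 12, 13]]


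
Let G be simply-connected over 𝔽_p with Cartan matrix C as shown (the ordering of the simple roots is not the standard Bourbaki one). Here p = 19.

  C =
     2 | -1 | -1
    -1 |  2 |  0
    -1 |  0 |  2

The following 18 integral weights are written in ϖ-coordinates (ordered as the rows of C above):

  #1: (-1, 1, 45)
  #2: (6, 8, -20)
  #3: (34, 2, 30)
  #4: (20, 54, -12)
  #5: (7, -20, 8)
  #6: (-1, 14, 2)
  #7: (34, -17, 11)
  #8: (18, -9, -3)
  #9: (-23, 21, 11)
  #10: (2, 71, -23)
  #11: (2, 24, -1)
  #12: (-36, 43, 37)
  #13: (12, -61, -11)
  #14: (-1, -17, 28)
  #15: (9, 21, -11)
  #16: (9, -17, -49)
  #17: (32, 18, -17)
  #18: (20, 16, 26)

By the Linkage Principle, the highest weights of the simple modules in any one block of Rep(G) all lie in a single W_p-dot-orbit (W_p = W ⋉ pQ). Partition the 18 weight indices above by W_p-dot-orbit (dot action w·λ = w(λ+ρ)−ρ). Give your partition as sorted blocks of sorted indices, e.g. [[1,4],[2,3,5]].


Type A_3, rank 3, |W|=24; reorder rows/cols to standard.

λ_j+ρ reflected into Ā_19 (⟨·,θ^∨⟩≤19); 3-tuples as given:

    1: (9, 8, 2)
    2: (9, 3, 7)
    3: (9, 3, 7)
    4: (9, 8, 2)
    5: (9, 8, 2)
    6: (0, 15, 3)
    7: (9, 3, 7)
    8: (9, 8, 2)
    9: (9, 3, 7)
    10: (0, 15, 3)
    11: (6, 10, 3)
    12: (3, 6, 0)
    13: (3, 6, 0)
    14: (6, 10, 3)
    15: (3, 6, 0)
    16: (3, 6, 0)
    17: (14, 0, 3)
    18: (9, 8, 2)

The 18 indices split into 6 linkage classes (same alcove rep ⇔ same W_19-dot-orbit):

[[1, 4, 5, 8, 18], [2, 3, 7, 9], [6, 10], [11, 14], [12, 13, 15, 16], [17]]


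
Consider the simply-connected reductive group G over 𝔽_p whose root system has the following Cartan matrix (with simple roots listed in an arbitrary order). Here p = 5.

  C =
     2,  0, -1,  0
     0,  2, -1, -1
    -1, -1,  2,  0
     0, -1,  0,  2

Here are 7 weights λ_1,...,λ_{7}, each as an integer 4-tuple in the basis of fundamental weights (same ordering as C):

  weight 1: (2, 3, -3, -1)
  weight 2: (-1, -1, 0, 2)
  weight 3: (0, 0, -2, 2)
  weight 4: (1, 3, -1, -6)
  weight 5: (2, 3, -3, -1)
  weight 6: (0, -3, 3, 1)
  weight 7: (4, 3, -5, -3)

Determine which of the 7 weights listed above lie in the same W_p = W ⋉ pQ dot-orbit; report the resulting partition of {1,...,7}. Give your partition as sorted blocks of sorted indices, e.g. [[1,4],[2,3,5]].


A_4 Cartan matrix, 4 simple roots permuted; ρ=(1,1,1,1).

Folding the 7 weights λ_j+ρ into Ā_5 (reps in the given 4-coord order):

  λ_1+ρ ↦ (1, 2, 2, 0) · λ_2+ρ ↦ (0, 0, 1, 3) · λ_3+ρ ↦ (0, 0, 1, 3) · λ_4+ρ ↦ (0, 0, 1, 3) · λ_5+ρ ↦ (1, 2, 2, 0) · λ_6+ρ ↦ (1, 2, 2, 0) · λ_7+ρ ↦ (1, 2, 2, 0)

The 7 indices split into 2 linkage classes (same alcove rep ⇔ same W_5-dot-orbit):

[[1, 5, 6, 7], [2, 3, 4]]


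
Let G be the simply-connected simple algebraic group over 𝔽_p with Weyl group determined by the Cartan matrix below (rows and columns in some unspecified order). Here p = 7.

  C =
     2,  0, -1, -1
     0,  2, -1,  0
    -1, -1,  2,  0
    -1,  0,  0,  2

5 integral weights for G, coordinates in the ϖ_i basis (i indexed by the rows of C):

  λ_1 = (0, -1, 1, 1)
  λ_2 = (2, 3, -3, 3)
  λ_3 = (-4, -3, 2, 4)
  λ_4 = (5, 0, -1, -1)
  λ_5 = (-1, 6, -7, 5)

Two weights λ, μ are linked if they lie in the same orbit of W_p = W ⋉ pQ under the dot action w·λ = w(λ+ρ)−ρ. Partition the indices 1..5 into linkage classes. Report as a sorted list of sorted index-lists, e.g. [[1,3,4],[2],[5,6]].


Cartan matrix: type A_4 (|W|=120); un-permuting the 4 rows.

Alcove-folded reps (p=7, 5 weights, presented ϖ-order):

  1: (1, 0, 2, 2) · 2: (1, 0, 2, 2) · 3: (1, 0, 2, 2) · 4: (6, 1, 0, 0) · 5: (6, 1, 0, 0)

2 distinct reps among the 5 weights ⇒ 2 W_7-linkage classes:

[[1, 2, 3], [4, 5]]


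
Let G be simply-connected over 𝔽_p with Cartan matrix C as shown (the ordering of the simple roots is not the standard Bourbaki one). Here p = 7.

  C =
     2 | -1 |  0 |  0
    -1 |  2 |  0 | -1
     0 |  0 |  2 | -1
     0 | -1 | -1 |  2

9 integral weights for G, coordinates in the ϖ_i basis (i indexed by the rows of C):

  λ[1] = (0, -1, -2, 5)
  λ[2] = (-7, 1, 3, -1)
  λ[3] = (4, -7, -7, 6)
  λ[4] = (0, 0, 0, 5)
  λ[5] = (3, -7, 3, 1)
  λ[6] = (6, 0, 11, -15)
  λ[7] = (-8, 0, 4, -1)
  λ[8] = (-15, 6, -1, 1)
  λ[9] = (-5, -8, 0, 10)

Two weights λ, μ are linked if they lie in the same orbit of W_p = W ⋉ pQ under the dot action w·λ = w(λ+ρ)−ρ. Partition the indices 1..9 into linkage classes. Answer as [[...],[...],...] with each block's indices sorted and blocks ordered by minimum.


Root system A_4: the 4×4 matrix C matches after relabeling.

λ_j+ρ reflected into Ā_7 (⟨·,θ^∨⟩≤7); 4-tuples as given:

  λ_1 → (1, 0, 1, 5) · λ_2 → (2, 0, 0, 4) · λ_3 → (1, 0, 1, 5) · λ_4 → (1, 0, 1, 5) · λ_5 → (2, 0, 0, 4) · λ_6 → (1, 0, 1, 5) · λ_7 → (1, 0, 1, 5) · λ_8 → (0, 0, 0, 2) · λ_9 → (2, 0, 0, 4)

3 distinct reps among the 9 weights ⇒ 3 W_7-linkage classes:

[[1, 3, 4, 6, 7], [2, 5, 9], [8]]


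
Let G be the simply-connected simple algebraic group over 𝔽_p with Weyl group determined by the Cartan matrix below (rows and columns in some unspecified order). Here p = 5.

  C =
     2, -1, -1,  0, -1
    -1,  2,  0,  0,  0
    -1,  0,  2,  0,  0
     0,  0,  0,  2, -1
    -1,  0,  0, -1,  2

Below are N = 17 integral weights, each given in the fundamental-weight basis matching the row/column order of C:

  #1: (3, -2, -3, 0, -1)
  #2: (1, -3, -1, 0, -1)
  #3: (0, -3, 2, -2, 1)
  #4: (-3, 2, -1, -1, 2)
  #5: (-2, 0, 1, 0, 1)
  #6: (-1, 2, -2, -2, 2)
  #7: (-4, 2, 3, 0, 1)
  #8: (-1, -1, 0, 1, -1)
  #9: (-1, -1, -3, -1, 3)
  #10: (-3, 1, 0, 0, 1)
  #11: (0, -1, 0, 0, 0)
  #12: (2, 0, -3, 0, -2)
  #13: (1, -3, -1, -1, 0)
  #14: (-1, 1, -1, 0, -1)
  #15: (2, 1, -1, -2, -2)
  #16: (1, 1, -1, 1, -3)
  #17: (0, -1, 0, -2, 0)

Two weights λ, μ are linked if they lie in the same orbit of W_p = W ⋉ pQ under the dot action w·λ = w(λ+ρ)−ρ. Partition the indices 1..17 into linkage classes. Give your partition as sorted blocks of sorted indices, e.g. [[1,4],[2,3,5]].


Dynkin diagram of C (from the 8 off-diagonal −1 entries): D_5.

Alcove-folded reps (p=5, 17 weights, presented ϖ-order):

    λ_1 → (0, 1, 2, 0, 1)
    λ_2 → (0, 2, 0, 1, 0)
    λ_3 → (0, 1, 2, 0, 1)
    λ_4 → (0, 1, 2, 0, 1)
    λ_5 → (1, 0, 1, 1, 0)
    λ_6 → (0, 2, 0, 0, 1)
    λ_7 → (1, 0, 1, 1, 0)
    λ_8 → (0, 0, 1, 2, 0)
    λ_9 → (0, 2, 0, 0, 1)
    λ_10 → (1, 0, 1, 1, 0)
    λ_11 → (1, 0, 1, 1, 0)
    λ_12 → (0, 1, 2, 0, 1)
    λ_13 → (0, 2, 0, 0, 1)
    λ_14 → (0, 2, 0, 1, 0)
    λ_15 → (0, 2, 0, 0, 1)
    λ_16 → (0, 2, 0, 0, 1)
    λ_17 → (1, 0, 1, 1, 0)

5 distinct reps among the 17 weights ⇒ 5 W_5-linkage classes:

[[1, 3, 4, 12], [2, 14], [5, 7, 10, 11, 17], [6, 9, 13, 15, 16], [8]]


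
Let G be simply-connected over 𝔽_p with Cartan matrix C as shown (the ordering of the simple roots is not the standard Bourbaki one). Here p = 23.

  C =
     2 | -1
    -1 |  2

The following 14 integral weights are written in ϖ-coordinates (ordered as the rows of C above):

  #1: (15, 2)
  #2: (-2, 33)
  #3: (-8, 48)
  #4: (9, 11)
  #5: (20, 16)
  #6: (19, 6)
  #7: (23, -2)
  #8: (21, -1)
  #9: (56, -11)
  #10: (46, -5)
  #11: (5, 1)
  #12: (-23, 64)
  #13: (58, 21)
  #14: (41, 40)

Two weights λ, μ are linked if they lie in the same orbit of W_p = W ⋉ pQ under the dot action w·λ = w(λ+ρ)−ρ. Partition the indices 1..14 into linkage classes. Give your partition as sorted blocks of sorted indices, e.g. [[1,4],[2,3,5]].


A_2 Cartan matrix, 2 simple roots permuted; ρ=(1,1).

W_23-reps of the 14 weights in Ā_23 (same 2-coord order as C):

  1: (16, 3);  2: (10, 12);  3: (16, 3);  4: (10, 12);  5: (6, 2);  6: (16, 3);  7: (22, 0);  8: (22, 0);  9: (10, 12);  10: (1, 19);  11: (6, 2);  12: (1, 19);  13: (10, 12);  14: (5, 4)

Grouping the 14 weights by Ā_23-representative: 6 linkage classes.

[[1, 3, 6], [2, 4, 9, 13], [5, 11], [7, 8], [10, 12], [14]]


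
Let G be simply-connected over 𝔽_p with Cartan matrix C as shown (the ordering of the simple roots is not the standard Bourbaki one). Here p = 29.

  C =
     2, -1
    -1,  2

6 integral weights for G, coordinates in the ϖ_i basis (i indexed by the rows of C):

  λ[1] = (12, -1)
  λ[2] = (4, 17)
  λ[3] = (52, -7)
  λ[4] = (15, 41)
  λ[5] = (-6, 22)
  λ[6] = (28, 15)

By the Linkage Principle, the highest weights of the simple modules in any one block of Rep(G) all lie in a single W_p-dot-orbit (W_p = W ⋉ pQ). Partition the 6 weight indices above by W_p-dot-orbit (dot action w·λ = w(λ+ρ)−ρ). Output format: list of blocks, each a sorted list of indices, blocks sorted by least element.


A_2 Cartan matrix, 2 simple roots permuted; ρ=(1,1).

Folding the 6 weights λ_j+ρ into Ā_29 (reps in the given 2-coord order):

  [1] (13, 0) · [2] (5, 18) · [3] (5, 18) · [4] (13, 0) · [5] (5, 18) · [6] (13, 0)

The 6 indices split into 2 linkage classes (same alcove rep ⇔ same W_29-dot-orbit):

[[1, 4, 6], [2, 3, 5]]


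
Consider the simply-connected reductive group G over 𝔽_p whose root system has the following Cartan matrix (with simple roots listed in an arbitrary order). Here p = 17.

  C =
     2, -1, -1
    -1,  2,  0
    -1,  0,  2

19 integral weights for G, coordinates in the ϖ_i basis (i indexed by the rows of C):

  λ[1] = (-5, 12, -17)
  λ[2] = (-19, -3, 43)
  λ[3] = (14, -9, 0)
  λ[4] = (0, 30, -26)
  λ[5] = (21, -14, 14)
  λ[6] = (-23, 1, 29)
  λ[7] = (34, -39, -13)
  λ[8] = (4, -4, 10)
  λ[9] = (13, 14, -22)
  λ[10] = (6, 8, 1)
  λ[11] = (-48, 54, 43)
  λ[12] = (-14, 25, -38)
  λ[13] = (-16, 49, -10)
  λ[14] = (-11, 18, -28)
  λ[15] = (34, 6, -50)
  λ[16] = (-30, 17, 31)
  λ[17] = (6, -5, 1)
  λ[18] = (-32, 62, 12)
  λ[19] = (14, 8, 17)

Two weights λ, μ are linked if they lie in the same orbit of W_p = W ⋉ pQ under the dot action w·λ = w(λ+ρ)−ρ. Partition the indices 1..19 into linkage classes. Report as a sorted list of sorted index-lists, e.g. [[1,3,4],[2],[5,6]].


Root system A_3: the 3×3 matrix C matches after relabeling.

W_17-reps of the 19 weights in Ā_17 (same 3-coord order as C):

  λ_1+ρ ↦ (9, 4, 1)
  λ_2+ρ ↦ (2, 1, 7)
  λ_3+ρ ↦ (7, 8, 1)
  λ_4+ρ ↦ (2, 1, 7)
  λ_5+ρ ↦ (3, 4, 2)
  λ_6+ρ ↦ (3, 4, 2)
  λ_7+ρ ↦ (2, 3, 11)
  λ_8+ρ ↦ (2, 3, 11)
  λ_9+ρ ↦ (3, 4, 2)
  λ_10+ρ ↦ (7, 8, 1)
  λ_11+ρ ↦ (9, 4, 1)
  λ_12+ρ ↦ (9, 4, 1)
  λ_13+ρ ↦ (7, 8, 1)
  λ_14+ρ ↦ (2, 1, 7)
  λ_15+ρ ↦ (2, 1, 7)
  λ_16+ρ ↦ (2, 3, 11)
  λ_17+ρ ↦ (3, 4, 2)
  λ_18+ρ ↦ (2, 3, 11)
  λ_19+ρ ↦ (7, 8, 1)

These 19 weights hit 5 W_17-dot-orbits; sizes (3, 4, 4, 4, 4):

[[1, 11, 12], [2, 4, 14, 15], [3, 10, 13, 19], [5, 6, 9, 17], [7, 8, 16, 18]]


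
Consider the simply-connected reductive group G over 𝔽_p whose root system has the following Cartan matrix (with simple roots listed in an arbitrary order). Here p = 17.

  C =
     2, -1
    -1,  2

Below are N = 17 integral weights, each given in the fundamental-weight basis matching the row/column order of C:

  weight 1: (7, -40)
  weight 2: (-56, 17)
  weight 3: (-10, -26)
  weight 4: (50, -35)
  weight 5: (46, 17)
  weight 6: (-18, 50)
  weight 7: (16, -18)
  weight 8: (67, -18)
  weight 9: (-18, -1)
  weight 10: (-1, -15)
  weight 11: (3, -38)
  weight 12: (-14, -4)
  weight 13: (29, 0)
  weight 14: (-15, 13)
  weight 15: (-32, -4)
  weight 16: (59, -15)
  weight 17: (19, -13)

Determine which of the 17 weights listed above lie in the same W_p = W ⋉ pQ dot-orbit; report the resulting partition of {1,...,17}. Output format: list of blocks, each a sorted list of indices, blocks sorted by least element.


Dynkin diagram of C (from the 2 off-diagonal −1 entries): A_2.

Ā_17 reps of the 17 weights (A_2, coords as presented):

  [1] (5, 9) · [2] (3, 13) · [3] (0, 8) · [4] (0, 17) · [5] (3, 13) · [6] (0, 17) · [7] (0, 17) · [8] (0, 17) · [9] (0, 17) · [10] (14, 0) · [11] (3, 13) · [12] (3, 13) · [13] (3, 13) · [14] (14, 0) · [15] (14, 0) · [16] (5, 9) · [17] (5, 9)

Grouping the 17 weights by Ā_17-representative: 5 linkage classes.

[[1, 16, 17], [2, 5, 11, 12, 13], [3], [4, 6, 7, 8, 9], [10, 14, 15]]


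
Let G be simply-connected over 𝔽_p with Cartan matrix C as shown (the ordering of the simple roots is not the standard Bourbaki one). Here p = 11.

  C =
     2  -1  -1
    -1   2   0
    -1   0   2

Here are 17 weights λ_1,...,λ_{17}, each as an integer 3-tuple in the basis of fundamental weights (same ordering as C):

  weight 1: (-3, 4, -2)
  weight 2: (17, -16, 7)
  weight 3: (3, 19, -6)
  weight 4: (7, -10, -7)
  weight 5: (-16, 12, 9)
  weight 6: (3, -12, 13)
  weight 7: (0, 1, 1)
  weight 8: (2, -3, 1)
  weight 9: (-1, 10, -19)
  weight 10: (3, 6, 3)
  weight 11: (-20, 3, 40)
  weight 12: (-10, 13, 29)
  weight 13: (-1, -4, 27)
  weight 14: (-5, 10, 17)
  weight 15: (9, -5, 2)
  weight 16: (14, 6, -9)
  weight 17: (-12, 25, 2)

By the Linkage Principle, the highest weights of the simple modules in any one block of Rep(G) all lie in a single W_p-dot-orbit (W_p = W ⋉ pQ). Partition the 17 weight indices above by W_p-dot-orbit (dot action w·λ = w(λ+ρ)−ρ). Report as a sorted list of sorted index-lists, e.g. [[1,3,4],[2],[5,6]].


Type A_3, rank 3, |W|=24; reorder rows/cols to standard.

W_11-reps of the 17 weights in Ā_11 (same 3-coord order as C):

  λ_1 → (1, 2, 2);  λ_2 → (0, 4, 3);  λ_3 → (6, 2, 1);  λ_4 → (6, 2, 1);  λ_5 → (6, 2, 1);  λ_6 → (4, 3, 0);  λ_7 → (1, 2, 2);  λ_8 → (1, 2, 2);  λ_9 → (4, 0, 7);  λ_10 → (4, 3, 0);  λ_11 → (0, 4, 3);  λ_12 → (1, 2, 2);  λ_13 → (5, 3, 0);  λ_14 → (0, 4, 3);  λ_15 → (6, 2, 1);  λ_16 → (0, 4, 3);  λ_17 → (0, 4, 3)

These 17 weights hit 6 W_11-dot-orbits; sizes (4, 5, 4, 2, 1, 1):

[[1, 7, 8, 12], [2, 11, 14, 16, 17], [3, 4, 5, 15], [6, 10], [9], [13]]


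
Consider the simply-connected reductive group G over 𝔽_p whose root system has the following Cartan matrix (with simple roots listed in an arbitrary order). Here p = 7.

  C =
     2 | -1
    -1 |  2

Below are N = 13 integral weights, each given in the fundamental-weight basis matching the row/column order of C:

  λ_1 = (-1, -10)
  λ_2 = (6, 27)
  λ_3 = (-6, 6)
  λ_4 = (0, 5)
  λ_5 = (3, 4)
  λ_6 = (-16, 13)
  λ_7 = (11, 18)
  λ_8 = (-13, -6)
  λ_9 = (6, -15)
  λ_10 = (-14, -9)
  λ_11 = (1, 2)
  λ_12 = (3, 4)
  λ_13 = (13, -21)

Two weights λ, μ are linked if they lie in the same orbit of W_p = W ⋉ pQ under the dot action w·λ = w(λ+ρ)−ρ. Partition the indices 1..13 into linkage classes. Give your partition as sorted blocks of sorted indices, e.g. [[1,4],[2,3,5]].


Type A_2, rank 2, |W|=6; reorder rows/cols to standard.

Ā_7 reps of the 13 weights (A_2, coords as presented):

  1: (5, 2) · 2: (0, 0) · 3: (5, 2) · 4: (1, 6) · 5: (2, 3) · 6: (1, 6) · 7: (2, 3) · 8: (2, 3) · 9: (0, 0) · 10: (1, 6) · 11: (2, 3) · 12: (2, 3) · 13: (1, 6)

4 distinct reps among the 13 weights ⇒ 4 W_7-linkage classes:

[[1, 3], [2, 9], [4, 6, 10, 13], [5, 7, 8, 11, 12]]


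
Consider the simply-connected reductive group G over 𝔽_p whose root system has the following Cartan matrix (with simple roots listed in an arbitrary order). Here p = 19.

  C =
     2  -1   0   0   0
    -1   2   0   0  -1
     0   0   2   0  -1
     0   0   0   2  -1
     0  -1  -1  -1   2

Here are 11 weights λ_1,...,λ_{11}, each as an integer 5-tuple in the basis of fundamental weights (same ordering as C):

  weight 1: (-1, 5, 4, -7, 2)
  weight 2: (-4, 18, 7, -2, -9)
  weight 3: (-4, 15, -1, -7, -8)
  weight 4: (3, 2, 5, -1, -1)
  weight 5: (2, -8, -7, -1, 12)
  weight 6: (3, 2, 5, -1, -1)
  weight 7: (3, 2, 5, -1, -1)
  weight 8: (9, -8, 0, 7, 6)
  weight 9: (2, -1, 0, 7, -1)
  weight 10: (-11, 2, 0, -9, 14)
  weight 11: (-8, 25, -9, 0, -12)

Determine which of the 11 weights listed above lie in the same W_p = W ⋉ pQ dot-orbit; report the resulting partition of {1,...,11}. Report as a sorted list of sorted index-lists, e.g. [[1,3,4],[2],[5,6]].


Type D_5, rank 5, |W|=1920; reorder rows/cols to standard.

Each λ_j+ρ reduced to Ā_19; 5-tuples below use C's row order:

  [1] (0, 3, 2, 3, 3) · [2] (3, 0, 1, 8, 0) · [3] (4, 3, 6, 0, 0) · [4] (4, 3, 6, 0, 0) · [5] (4, 3, 6, 0, 0) · [6] (4, 3, 6, 0, 0) · [7] (4, 3, 6, 0, 0) · [8] (3, 0, 1, 8, 0) · [9] (3, 0, 1, 8, 0) · [10] (3, 0, 1, 8, 0) · [11] (3, 0, 1, 8, 0)

These 11 weights hit 3 W_19-dot-orbits; sizes (1, 5, 5):

[[1], [2, 8, 9, 10, 11], [3, 4, 5, 6, 7]]


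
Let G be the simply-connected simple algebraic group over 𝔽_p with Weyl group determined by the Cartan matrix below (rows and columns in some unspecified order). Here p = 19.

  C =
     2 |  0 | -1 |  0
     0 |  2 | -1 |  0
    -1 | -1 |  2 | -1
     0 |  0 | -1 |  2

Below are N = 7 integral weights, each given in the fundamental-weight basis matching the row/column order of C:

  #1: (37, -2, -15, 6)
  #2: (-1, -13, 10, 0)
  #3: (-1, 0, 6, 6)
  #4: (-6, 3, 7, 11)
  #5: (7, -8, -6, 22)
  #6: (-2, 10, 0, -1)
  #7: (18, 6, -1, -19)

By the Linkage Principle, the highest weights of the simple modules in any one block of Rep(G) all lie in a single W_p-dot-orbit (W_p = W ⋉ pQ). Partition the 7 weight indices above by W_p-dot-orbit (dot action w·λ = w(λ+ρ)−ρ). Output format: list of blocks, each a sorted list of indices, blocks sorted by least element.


C ↔ D_4 under row/col permutation; |W(D_4)| = 192.

Folding the 7 weights λ_j+ρ into Ā_19 (reps in the given 4-coord order):

  λ_1+ρ ↦ (0, 1, 4, 7)
  λ_2+ρ ↦ (1, 11, 0, 0)
  λ_3+ρ ↦ (0, 1, 4, 7)
  λ_4+ρ ↦ (0, 1, 4, 7)
  λ_5+ρ ↦ (0, 1, 4, 7)
  λ_6+ρ ↦ (1, 11, 0, 0)
  λ_7+ρ ↦ (1, 11, 0, 0)

These 7 weights hit 2 W_19-dot-orbits; sizes (4, 3):

[[1, 3, 4, 5], [2, 6, 7]]
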